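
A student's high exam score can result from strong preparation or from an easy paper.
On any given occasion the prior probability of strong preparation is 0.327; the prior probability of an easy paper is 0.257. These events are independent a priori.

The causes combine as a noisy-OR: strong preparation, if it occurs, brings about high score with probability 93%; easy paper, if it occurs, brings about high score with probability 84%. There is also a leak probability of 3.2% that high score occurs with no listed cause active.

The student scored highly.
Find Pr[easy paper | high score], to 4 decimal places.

Pr[easy paper | high score] ≈ 0.4860

Under noisy-OR, P(high score | causes) = 1 − (1−0.032)·∏(1−qᵢ) over the active causes.
Enumerate the 4 (strong preparation, easy paper) configurations and weight by the priors:
  P(high score) = 0.032*0.673*0.743 + 0.84512*0.673*0.257 + 0.93224*0.327*0.743 + 0.989158*0.327*0.257
        = 0.016001 + 0.146173 + 0.226498 + 0.083128 = 0.471800
The terms with easy paper present sum to 0.229301, so
  P(easy paper | high score) = 0.229301 / 0.471800 ≈ 0.4860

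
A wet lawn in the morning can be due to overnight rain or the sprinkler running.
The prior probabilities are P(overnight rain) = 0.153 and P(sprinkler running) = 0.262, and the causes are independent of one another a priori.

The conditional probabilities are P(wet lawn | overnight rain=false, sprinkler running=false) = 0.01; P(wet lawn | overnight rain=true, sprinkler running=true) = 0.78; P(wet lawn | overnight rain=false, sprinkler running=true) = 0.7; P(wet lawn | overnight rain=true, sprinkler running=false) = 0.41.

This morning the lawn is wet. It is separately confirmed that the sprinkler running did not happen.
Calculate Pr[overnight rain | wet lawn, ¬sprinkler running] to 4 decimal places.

Numerator (weight on configurations with overnight rain): 0.41·0.153 = 0.062730
The normalizing constant is 0.01·0.847 + 0.41·0.153 = 0.071200
P(overnight rain | wet lawn, ¬sprinkler running) = 0.062730/0.071200 ≈ 0.8810

Pr[overnight rain | wet lawn, ¬sprinkler running] ≈ 0.8810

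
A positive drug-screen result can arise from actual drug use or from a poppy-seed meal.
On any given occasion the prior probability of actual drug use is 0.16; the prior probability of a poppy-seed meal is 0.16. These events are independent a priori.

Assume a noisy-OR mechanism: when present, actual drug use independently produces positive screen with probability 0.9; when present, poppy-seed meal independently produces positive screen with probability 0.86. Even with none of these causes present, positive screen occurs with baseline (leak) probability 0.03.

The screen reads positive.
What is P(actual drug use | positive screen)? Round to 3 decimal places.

Under noisy-OR, P(positive screen | causes) = 1 − (1−0.03)·∏(1−qᵢ) over the active causes.
For the numerator, keep only actual drug use=true terms: 0.121363 + 0.025252 = 0.146615
Normalizer over all consistent configurations: 0.03*0.84*0.84 + 0.8642*0.84*0.16 + 0.903*0.16*0.84 + 0.98642*0.16*0.16 = 0.283931
P(actual drug use | positive screen) = 0.146615/0.283931 ≈ 0.516

P(actual drug use | positive screen) ≈ 0.516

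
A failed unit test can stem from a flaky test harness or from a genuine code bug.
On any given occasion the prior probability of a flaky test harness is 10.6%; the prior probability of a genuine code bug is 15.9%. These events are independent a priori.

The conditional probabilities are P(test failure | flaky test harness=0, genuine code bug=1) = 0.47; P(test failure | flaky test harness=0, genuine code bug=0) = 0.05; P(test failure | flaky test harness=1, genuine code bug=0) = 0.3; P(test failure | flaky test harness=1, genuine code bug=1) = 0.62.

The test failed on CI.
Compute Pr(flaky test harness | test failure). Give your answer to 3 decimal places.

Sum P(test failure|·) weighted by the priors over the 4 (flaky test harness, genuine code bug) configurations:
  P(test failure) = 0.05*0.894*0.841 + 0.47*0.894*0.159 + 0.3*0.106*0.841 + 0.62*0.106*0.159
        = 0.037593 + 0.066809 + 0.026744 + 0.010449 = 0.141595
Configurations with flaky test harness contribute 0.037193, so
  P(flaky test harness | test failure) = 0.037193 / 0.141595 ≈ 0.263

Pr(flaky test harness | test failure) ≈ 0.263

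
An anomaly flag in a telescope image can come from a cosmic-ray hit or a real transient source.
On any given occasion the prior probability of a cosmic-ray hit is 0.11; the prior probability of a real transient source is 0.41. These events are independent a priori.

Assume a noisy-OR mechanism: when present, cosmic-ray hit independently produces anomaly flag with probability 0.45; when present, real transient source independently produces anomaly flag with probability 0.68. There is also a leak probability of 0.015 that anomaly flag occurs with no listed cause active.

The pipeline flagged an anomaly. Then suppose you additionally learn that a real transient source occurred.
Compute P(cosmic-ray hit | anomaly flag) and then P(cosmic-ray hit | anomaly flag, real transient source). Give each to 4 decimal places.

Under noisy-OR, P(anomaly flag | causes) = 1 − (1−0.015)·∏(1−qᵢ) over the active causes.
P(anomaly flag) = 0.015*0.89*0.59 + 0.6848*0.89*0.41 + 0.45825*0.11*0.59 + 0.82664*0.11*0.41 = 0.007876 + 0.249884 + 0.029740 + 0.037281 = 0.324781
Of this, 0.067021 comes from 0.029740 + 0.037281 (the cosmic-ray hit=true cases).
So P(cosmic-ray hit | anomaly flag) = 0.067021/0.324781 ≈ 0.2064.

With the extra evidence:
By total probability over both values of cosmic-ray hit:
  P(anomaly flag | real transient source) = 0.6848×0.89 + 0.82664×0.11
        = 0.609472 + 0.090930 = 0.700402
Configurations with cosmic-ray hit contribute 0.090930, so
  P(cosmic-ray hit | anomaly flag, real transient source) = 0.090930 / 0.700402 ≈ 0.1298
This is intercausal reasoning (explaining away): once real transient source accounts for the anomaly flag, cosmic-ray hit becomes less likely.

P(cosmic-ray hit | anomaly flag) ≈ 0.2064; P(cosmic-ray hit | anomaly flag, real transient source) ≈ 0.1298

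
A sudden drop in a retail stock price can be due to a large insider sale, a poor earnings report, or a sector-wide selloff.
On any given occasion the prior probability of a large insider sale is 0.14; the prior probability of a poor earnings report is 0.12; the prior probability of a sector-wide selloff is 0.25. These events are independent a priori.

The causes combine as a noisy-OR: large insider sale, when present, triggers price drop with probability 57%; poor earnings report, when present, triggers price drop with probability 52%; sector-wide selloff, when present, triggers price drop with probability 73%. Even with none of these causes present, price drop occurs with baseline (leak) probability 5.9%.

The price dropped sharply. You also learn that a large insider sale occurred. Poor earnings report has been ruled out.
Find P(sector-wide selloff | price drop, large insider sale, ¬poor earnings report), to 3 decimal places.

P(sector-wide selloff | price drop, large insider sale, ¬poor earnings report) ≈ 0.333

Under noisy-OR, P(price drop | causes) = 1 − (1−0.059)·∏(1−qᵢ) over the active causes.
By total probability over both values of sector-wide selloff:
  P(price drop | large insider sale, ¬poor earnings report) = 0.59537·0.75 + 0.89075·0.25
        = 0.446527 + 0.222688 = 0.669215
Configurations with sector-wide selloff contribute 0.222688, so
  P(sector-wide selloff | price drop, large insider sale, ¬poor earnings report) = 0.222688 / 0.669215 ≈ 0.333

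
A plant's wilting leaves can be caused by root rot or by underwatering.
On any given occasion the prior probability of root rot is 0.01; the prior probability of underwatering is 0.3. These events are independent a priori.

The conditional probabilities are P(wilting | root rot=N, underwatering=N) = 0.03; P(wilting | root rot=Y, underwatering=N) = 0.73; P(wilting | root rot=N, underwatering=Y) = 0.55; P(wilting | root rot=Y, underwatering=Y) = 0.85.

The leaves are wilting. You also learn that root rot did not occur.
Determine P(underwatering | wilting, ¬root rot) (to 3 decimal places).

Numerator (weight on configurations with underwatering): 0.55*0.3 = 0.165000
The normalizing constant is 0.03*0.7 + 0.55*0.3 = 0.186000
Posterior = 0.165000 / 0.186000 ≈ 0.887

P(underwatering | wilting, ¬root rot) ≈ 0.887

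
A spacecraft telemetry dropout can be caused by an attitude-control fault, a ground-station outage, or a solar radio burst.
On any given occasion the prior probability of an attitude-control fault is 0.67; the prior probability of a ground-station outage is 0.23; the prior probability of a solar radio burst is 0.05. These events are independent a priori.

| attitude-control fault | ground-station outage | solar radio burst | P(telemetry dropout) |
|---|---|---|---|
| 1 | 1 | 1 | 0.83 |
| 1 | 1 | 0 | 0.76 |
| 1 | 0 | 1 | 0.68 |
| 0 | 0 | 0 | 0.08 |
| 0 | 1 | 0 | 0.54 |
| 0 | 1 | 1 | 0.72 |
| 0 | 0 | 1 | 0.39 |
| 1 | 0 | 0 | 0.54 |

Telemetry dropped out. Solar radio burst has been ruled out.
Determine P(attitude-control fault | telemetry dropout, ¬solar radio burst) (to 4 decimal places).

P(telemetry dropout | ¬solar radio burst) = 0.08·0.33·0.77 + 0.54·0.33·0.23 + 0.54·0.67·0.77 + 0.76·0.67·0.23 = 0.020328 + 0.040986 + 0.278586 + 0.117116 = 0.457016
The attitude-control fault-present share is 0.278586 + 0.117116 = 0.395702.
Hence the posterior is 0.395702/0.457016 ≈ 0.8658.

P(attitude-control fault | telemetry dropout, ¬solar radio burst) ≈ 0.8658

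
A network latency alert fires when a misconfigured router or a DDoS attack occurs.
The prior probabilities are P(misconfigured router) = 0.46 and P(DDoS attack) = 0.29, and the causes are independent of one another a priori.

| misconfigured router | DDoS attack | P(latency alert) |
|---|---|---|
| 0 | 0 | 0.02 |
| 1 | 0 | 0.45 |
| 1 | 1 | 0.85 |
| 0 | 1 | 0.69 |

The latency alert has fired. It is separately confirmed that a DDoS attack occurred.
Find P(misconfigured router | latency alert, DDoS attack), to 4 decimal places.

Numerator (weight on configurations with misconfigured router): 0.85×0.46 = 0.391000
The normalizing constant is 0.69×0.54 + 0.85×0.46 = 0.763600
P(misconfigured router | latency alert, DDoS attack) = 0.391000/0.763600 ≈ 0.5120

P(misconfigured router | latency alert, DDoS attack) ≈ 0.5120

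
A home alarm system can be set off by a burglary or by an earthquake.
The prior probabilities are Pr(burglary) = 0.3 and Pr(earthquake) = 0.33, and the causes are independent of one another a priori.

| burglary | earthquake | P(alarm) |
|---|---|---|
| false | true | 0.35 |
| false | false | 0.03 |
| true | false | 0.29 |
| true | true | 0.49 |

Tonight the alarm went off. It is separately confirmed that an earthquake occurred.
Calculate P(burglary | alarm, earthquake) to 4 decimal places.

P(alarm | earthquake) = 0.35×0.7 + 0.49×0.3 = 0.245000 + 0.147000 = 0.392000
Restricting to configurations with burglary present: 0.49×0.3 = 0.147000.
P(burglary | alarm, earthquake) = 0.147000 / 0.392000 ≈ 0.3750

P(burglary | alarm, earthquake) ≈ 0.3750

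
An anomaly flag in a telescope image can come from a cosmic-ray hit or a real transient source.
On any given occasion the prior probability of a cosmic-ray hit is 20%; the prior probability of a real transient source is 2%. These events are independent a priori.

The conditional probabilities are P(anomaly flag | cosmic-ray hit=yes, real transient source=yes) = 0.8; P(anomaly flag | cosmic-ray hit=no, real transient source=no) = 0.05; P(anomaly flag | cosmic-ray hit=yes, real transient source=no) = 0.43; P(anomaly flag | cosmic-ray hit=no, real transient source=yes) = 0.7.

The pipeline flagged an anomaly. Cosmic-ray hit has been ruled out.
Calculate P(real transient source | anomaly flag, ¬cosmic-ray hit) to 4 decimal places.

P(real transient source | anomaly flag, ¬cosmic-ray hit) ≈ 0.2222

P(anomaly flag | ¬cosmic-ray hit) = 0.05·0.98 + 0.7·0.02 = 0.049000 + 0.014000 = 0.063000
The real transient source-present share is 0.7·0.02 = 0.014000.
P(real transient source | anomaly flag, ¬cosmic-ray hit) = 0.014000 / 0.063000 ≈ 0.2222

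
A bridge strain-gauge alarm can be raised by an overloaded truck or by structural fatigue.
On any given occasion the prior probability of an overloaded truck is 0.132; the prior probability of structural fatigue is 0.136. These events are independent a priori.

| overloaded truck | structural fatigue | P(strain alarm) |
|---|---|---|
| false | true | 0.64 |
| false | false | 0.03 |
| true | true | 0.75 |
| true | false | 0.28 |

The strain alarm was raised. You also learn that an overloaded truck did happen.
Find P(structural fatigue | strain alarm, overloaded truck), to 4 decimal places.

P(structural fatigue | strain alarm, overloaded truck) ≈ 0.2966

For the numerator, keep only structural fatigue=true terms: 0.75*0.136 = 0.102000
The normalizing constant is 0.28*0.864 + 0.75*0.136 = 0.343920
P(structural fatigue | strain alarm, overloaded truck) = 0.102000/0.343920 ≈ 0.2966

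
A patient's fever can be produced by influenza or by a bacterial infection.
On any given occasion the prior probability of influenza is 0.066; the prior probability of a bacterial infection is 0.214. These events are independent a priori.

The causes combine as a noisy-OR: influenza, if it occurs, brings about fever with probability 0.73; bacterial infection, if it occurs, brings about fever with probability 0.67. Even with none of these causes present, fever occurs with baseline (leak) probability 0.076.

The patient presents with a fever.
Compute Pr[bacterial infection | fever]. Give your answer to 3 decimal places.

Under noisy-OR, P(fever | causes) = 1 − (1−0.076)·∏(1−qᵢ) over the active causes.
Sum P(fever|·) weighted by the priors over the 4 (influenza, bacterial infection) configurations:
  P(fever) = 0.076·0.934·0.786 + 0.69508·0.934·0.214 + 0.75052·0.066·0.786 + 0.917672·0.066·0.214
        = 0.055793 + 0.138930 + 0.038934 + 0.012961 = 0.246618
The terms with bacterial infection present sum to 0.151891, so
  P(bacterial infection | fever) = 0.151891 / 0.246618 ≈ 0.616

Pr[bacterial infection | fever] ≈ 0.616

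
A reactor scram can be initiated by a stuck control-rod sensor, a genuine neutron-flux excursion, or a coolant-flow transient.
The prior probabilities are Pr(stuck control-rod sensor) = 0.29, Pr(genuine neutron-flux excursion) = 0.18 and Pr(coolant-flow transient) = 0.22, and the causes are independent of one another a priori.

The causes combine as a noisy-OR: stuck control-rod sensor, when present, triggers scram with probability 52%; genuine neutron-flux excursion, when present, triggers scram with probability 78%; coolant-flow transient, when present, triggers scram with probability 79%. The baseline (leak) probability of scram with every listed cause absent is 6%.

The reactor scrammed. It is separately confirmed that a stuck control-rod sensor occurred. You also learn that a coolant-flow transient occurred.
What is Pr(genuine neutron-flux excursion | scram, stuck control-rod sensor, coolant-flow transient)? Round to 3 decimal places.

Pr(genuine neutron-flux excursion | scram, stuck control-rod sensor, coolant-flow transient) ≈ 0.192

Under noisy-OR, P(scram | causes) = 1 − (1−0.06)·∏(1−qᵢ) over the active causes.
Numerator (weight on configurations with genuine neutron-flux excursion): 0.979155·0.18 = 0.176248
Denominator P(scram | stuck control-rod sensor, coolant-flow transient): 0.905248·0.82 + 0.979155·0.18 = 0.918551
Posterior = 0.176248 / 0.918551 ≈ 0.192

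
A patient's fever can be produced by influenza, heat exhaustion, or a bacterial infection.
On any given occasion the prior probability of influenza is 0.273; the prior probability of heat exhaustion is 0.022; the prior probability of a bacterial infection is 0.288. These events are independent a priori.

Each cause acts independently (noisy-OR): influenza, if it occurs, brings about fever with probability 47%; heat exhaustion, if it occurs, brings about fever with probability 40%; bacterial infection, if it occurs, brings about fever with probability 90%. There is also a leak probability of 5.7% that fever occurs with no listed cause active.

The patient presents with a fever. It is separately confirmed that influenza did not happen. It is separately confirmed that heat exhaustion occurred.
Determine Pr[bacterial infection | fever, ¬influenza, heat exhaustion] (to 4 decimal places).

Pr[bacterial infection | fever, ¬influenza, heat exhaustion] ≈ 0.4678

Under noisy-OR, P(fever | causes) = 1 − (1−0.057)·∏(1−qᵢ) over the active causes.
For the numerator, keep only bacterial infection=true terms: 0.94342×0.288 = 0.271705
Denominator P(fever | ¬influenza, heat exhaustion): 0.4342×0.712 + 0.94342×0.288 = 0.580855
Posterior = 0.271705 / 0.580855 ≈ 0.4678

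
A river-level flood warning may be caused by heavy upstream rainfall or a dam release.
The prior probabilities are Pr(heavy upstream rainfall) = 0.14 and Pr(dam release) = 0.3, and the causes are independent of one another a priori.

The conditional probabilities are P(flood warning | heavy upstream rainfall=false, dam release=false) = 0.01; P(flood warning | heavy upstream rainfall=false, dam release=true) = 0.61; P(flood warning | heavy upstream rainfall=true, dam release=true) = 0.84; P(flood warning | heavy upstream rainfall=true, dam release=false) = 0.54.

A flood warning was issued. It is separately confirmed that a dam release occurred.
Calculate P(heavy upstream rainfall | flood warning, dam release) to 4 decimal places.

P(heavy upstream rainfall | flood warning, dam release) ≈ 0.1831

Sum P(flood warning|·) weighted by the priors over both values of heavy upstream rainfall:
  P(flood warning | dam release) = 0.61×0.86 + 0.84×0.14
        = 0.524600 + 0.117600 = 0.642200
Configurations with heavy upstream rainfall contribute 0.117600, so
  P(heavy upstream rainfall | flood warning, dam release) = 0.117600 / 0.642200 ≈ 0.1831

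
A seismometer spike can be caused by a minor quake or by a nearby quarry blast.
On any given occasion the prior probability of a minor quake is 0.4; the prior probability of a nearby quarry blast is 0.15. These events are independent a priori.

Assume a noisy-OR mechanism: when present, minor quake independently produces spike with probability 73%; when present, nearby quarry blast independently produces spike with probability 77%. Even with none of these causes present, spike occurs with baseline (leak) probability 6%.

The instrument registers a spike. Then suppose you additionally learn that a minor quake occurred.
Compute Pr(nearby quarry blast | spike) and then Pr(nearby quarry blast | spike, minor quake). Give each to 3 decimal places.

Under noisy-OR, P(spike | causes) = 1 − (1−0.06)·∏(1−qᵢ) over the active causes.
By total probability over the 4 (minor quake, nearby quarry blast) configurations:
  P(spike) = 0.06*0.6*0.85 + 0.7838*0.6*0.15 + 0.7462*0.4*0.85 + 0.941626*0.4*0.15
        = 0.030600 + 0.070542 + 0.253708 + 0.056498 = 0.411348
The terms with nearby quarry blast present sum to 0.127040, so
  P(nearby quarry blast | spike) = 0.127040 / 0.411348 ≈ 0.309

Now also conditioning on minor quake=true:
For the numerator, keep only nearby quarry blast=true terms: 0.941626·0.15 = 0.141244
Normalizer over all consistent configurations: 0.7462·0.85 + 0.941626·0.15 = 0.775514
P(nearby quarry blast | spike, minor quake) = 0.141244/0.775514 ≈ 0.182

Pr(nearby quarry blast | spike) ≈ 0.309; Pr(nearby quarry blast | spike, minor quake) ≈ 0.182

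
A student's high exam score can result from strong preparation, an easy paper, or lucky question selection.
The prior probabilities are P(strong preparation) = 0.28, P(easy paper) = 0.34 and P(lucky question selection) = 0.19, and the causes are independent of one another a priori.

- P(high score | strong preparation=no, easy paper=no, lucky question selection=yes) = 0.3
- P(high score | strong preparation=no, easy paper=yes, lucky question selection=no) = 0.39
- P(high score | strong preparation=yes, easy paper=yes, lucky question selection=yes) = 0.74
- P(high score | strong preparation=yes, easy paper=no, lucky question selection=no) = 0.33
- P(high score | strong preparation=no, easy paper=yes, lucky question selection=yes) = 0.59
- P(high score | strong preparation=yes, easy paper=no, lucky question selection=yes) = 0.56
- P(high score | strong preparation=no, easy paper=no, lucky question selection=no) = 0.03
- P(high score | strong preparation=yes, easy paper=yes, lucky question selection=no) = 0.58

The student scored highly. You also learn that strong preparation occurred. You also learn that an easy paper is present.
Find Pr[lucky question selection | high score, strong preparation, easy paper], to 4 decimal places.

Pr[lucky question selection | high score, strong preparation, easy paper] ≈ 0.2303

P(high score | strong preparation, easy paper) = 0.58·0.81 + 0.74·0.19 = 0.469800 + 0.140600 = 0.610400
The lucky question selection-present share is 0.74·0.19 = 0.140600.
P(lucky question selection | high score, strong preparation, easy paper) = 0.140600 / 0.610400 ≈ 0.2303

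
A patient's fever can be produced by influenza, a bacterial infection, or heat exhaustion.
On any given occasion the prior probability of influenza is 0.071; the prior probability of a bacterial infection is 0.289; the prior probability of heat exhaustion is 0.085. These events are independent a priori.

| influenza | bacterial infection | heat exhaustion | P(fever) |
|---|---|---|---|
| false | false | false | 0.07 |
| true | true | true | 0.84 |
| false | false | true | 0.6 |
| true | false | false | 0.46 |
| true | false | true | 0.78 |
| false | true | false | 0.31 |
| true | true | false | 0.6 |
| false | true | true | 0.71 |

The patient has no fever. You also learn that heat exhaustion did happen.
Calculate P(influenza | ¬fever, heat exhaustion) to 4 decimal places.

P(influenza | ¬fever, heat exhaustion) ≈ 0.0404

Weight on influenza=true, given the evidence: 0.011106 + 0.003283 = 0.014389
The normalizing constant is 0.4·0.929·0.711 + 0.29·0.929·0.289 + 0.22·0.071·0.711 + 0.16·0.071·0.289 = 0.356456
Posterior = 0.014389 / 0.356456 ≈ 0.0404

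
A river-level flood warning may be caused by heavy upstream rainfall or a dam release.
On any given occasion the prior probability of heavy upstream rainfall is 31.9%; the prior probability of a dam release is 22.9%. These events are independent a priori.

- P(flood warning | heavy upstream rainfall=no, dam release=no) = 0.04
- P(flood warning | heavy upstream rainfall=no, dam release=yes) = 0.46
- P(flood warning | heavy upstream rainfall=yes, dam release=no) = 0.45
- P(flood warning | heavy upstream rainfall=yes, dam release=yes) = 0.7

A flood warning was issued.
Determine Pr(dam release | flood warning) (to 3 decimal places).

Pr(dam release | flood warning) ≈ 0.483

P(flood warning) = 0.04·0.681·0.771 + 0.46·0.681·0.229 + 0.45·0.319·0.771 + 0.7·0.319·0.229 = 0.021002 + 0.071737 + 0.110677 + 0.051136 = 0.254552
The dam release-present share is 0.071737 + 0.051136 = 0.122873.
P(dam release | flood warning) = 0.122873 / 0.254552 ≈ 0.483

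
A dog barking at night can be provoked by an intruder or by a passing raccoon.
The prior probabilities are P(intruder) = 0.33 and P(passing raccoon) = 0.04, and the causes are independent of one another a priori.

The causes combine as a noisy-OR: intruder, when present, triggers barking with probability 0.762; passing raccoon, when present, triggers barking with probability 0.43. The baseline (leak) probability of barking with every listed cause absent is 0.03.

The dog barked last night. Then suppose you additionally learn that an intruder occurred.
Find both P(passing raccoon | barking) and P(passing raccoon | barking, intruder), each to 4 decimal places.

Under noisy-OR, P(barking | causes) = 1 − (1−0.03)·∏(1−qᵢ) over the active causes.
Weight on passing raccoon=true, given the evidence: 0.011982 + 0.011463 = 0.023445
Normalizer over all consistent configurations: 0.03*0.67*0.96 + 0.4471*0.67*0.04 + 0.76914*0.33*0.96 + 0.86841*0.33*0.04 = 0.286405
Posterior = 0.023445 / 0.286405 ≈ 0.0819

Now also conditioning on intruder=true:
Weight on passing raccoon=true, given the evidence: 0.86841·0.04 = 0.034736
Denominator P(barking | intruder): 0.76914·0.96 + 0.86841·0.04 = 0.773110
Posterior = 0.034736 / 0.773110 ≈ 0.0449
— intruder explains away the evidence for passing raccoon.

P(passing raccoon | barking) ≈ 0.0819; P(passing raccoon | barking, intruder) ≈ 0.0449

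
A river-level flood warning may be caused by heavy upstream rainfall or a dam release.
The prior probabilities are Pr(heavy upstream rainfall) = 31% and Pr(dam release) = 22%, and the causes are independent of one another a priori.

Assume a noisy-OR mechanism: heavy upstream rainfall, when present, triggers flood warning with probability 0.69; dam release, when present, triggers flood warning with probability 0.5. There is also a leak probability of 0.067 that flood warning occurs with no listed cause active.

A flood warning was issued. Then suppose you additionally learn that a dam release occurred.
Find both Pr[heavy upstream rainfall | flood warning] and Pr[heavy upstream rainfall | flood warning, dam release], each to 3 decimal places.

Under noisy-OR, P(flood warning | causes) = 1 − (1−0.067)·∏(1−qᵢ) over the active causes.
Weight on heavy upstream rainfall=true, given the evidence: 0.171864 + 0.058337 = 0.230201
Normalizer over all consistent configurations: 0.067*0.69*0.78 + 0.5335*0.69*0.22 + 0.71077*0.31*0.78 + 0.855385*0.31*0.22 = 0.347245
Posterior = 0.230201 / 0.347245 ≈ 0.663

Now condition on the additional information:
Weight on heavy upstream rainfall=true, given the evidence: 0.855385·0.31 = 0.265169
Denominator P(flood warning | dam release): 0.5335·0.69 + 0.855385·0.31 = 0.633284
P(heavy upstream rainfall | flood warning, dam release) = 0.265169/0.633284 ≈ 0.419

Pr[heavy upstream rainfall | flood warning] ≈ 0.663; Pr[heavy upstream rainfall | flood warning, dam release] ≈ 0.419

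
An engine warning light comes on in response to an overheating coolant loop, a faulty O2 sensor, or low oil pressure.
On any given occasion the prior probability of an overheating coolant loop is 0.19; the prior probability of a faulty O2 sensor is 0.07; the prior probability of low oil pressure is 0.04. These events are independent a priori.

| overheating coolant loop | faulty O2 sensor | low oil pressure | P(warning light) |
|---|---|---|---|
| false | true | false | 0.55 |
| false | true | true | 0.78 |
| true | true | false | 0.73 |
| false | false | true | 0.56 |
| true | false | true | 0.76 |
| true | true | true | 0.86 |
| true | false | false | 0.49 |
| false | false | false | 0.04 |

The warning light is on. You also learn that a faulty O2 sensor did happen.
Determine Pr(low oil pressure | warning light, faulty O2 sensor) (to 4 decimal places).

Pr(low oil pressure | warning light, faulty O2 sensor) ≈ 0.0537

P(warning light | faulty O2 sensor) = 0.55·0.81·0.96 + 0.78·0.81·0.04 + 0.73·0.19·0.96 + 0.86·0.19·0.04 = 0.427680 + 0.025272 + 0.133152 + 0.006536 = 0.592640
The low oil pressure-present share is 0.025272 + 0.006536 = 0.031808.
Hence the posterior is 0.031808/0.592640 ≈ 0.0537.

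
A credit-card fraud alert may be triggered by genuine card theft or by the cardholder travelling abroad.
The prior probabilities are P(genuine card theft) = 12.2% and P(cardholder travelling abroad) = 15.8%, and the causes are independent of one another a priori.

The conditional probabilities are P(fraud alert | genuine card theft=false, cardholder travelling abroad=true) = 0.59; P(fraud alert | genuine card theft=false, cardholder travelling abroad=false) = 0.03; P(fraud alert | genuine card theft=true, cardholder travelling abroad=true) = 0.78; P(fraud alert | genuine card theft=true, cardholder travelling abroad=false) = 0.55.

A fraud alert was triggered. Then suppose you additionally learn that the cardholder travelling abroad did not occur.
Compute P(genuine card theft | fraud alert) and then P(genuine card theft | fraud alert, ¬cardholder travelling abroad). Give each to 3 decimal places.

By total probability over the 4 (genuine card theft, cardholder travelling abroad) configurations:
  P(fraud alert) = 0.03×0.878×0.842 + 0.59×0.878×0.158 + 0.55×0.122×0.842 + 0.78×0.122×0.158
        = 0.022178 + 0.081847 + 0.056498 + 0.015035 = 0.175558
Keeping only the genuine card theft-present terms gives 0.071533, so
  P(genuine card theft | fraud alert) = 0.071533 / 0.175558 ≈ 0.407

Now also conditioning on cardholder travelling abroad≠true:
Sum P(fraud alert|·) weighted by the priors over both values of genuine card theft:
  P(fraud alert | ¬cardholder travelling abroad) = 0.03×0.878 + 0.55×0.122
        = 0.026340 + 0.067100 = 0.093440
Configurations with genuine card theft contribute 0.067100, so
  P(genuine card theft | fraud alert, ¬cardholder travelling abroad) = 0.067100 / 0.093440 ≈ 0.718

P(genuine card theft | fraud alert) ≈ 0.407; P(genuine card theft | fraud alert, ¬cardholder travelling abroad) ≈ 0.718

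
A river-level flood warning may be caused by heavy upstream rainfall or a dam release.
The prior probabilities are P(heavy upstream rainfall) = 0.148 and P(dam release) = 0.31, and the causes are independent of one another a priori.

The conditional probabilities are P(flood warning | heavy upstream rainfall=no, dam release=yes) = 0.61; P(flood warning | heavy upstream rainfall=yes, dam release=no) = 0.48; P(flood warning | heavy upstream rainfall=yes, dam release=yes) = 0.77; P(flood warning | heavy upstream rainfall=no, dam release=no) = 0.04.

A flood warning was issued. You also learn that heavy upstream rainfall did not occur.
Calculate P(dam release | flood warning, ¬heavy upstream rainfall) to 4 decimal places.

P(flood warning | ¬heavy upstream rainfall) = 0.04·0.69 + 0.61·0.31 = 0.027600 + 0.189100 = 0.216700
Restricting to configurations with dam release present: 0.61·0.31 = 0.189100.
P(dam release | flood warning, ¬heavy upstream rainfall) = 0.189100 / 0.216700 ≈ 0.8726

P(dam release | flood warning, ¬heavy upstream rainfall) ≈ 0.8726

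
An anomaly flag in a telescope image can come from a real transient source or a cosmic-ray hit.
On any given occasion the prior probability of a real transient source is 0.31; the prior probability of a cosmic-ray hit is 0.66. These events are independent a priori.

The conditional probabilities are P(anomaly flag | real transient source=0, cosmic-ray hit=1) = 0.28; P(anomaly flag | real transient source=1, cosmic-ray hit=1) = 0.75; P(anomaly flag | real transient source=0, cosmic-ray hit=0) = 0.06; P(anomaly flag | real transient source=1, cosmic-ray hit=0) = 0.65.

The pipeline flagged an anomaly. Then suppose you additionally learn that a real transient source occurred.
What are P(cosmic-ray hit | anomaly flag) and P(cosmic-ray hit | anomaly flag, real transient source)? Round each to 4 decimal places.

P(cosmic-ray hit | anomaly flag) ≈ 0.7728; P(cosmic-ray hit | anomaly flag, real transient source) ≈ 0.6913

Weight on cosmic-ray hit=true, given the evidence: 0.127512 + 0.153450 = 0.280962
The normalizing constant is 0.06*0.69*0.34 + 0.28*0.69*0.66 + 0.65*0.31*0.34 + 0.75*0.31*0.66 = 0.363548
P(cosmic-ray hit | anomaly flag) = 0.280962/0.363548 ≈ 0.7728

Now condition on the additional information:
Sum P(anomaly flag|·) weighted by the priors over both values of cosmic-ray hit:
  P(anomaly flag | real transient source) = 0.65×0.34 + 0.75×0.66
        = 0.221000 + 0.495000 = 0.716000
The terms with cosmic-ray hit present sum to 0.495000, so
  P(cosmic-ray hit | anomaly flag, real transient source) = 0.495000 / 0.716000 ≈ 0.6913
The drop from 0.7728 to 0.6913 is the explaining-away (discounting) effect.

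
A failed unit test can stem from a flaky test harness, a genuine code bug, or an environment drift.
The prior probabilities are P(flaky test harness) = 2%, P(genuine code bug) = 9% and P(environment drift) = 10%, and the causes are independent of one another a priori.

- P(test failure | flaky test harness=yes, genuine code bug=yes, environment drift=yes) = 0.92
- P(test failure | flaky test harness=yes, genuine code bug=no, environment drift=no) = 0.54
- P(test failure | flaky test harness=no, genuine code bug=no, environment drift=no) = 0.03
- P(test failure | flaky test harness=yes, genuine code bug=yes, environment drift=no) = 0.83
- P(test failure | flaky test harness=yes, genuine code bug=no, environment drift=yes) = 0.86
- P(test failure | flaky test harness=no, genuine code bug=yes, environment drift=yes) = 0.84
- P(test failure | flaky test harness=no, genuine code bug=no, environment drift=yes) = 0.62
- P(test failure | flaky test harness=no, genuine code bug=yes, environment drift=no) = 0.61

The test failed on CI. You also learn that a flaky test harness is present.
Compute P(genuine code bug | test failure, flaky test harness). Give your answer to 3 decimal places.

P(genuine code bug | test failure, flaky test harness) ≈ 0.127

Enumerate the 4 (genuine code bug, environment drift) configurations and weight by the priors:
  P(test failure | flaky test harness) = 0.54*0.91*0.9 + 0.86*0.91*0.1 + 0.83*0.09*0.9 + 0.92*0.09*0.1
        = 0.442260 + 0.078260 + 0.067230 + 0.008280 = 0.596030
Keeping only the genuine code bug-present terms gives 0.075510, so
  P(genuine code bug | test failure, flaky test harness) = 0.075510 / 0.596030 ≈ 0.127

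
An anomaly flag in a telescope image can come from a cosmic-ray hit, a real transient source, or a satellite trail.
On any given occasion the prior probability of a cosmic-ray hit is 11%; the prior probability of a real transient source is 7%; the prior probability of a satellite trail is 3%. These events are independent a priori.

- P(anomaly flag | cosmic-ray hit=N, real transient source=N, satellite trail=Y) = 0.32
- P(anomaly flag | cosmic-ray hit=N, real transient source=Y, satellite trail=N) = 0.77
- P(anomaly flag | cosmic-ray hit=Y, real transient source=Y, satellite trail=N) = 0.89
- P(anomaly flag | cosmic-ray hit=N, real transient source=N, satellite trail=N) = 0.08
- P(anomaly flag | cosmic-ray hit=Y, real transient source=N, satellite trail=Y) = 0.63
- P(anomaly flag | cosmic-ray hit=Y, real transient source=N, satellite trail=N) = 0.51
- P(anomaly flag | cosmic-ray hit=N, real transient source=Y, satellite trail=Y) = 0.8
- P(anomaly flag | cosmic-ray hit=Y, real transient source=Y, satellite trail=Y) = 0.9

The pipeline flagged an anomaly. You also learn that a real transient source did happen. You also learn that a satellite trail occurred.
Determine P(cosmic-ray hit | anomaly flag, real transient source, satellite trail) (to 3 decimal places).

P(cosmic-ray hit | anomaly flag, real transient source, satellite trail) ≈ 0.122

Sum P(anomaly flag|·) weighted by the priors over both values of cosmic-ray hit:
  P(anomaly flag | real transient source, satellite trail) = 0.8×0.89 + 0.9×0.11
        = 0.712000 + 0.099000 = 0.811000
Keeping only the cosmic-ray hit-present terms gives 0.099000, so
  P(cosmic-ray hit | anomaly flag, real transient source, satellite trail) = 0.099000 / 0.811000 ≈ 0.122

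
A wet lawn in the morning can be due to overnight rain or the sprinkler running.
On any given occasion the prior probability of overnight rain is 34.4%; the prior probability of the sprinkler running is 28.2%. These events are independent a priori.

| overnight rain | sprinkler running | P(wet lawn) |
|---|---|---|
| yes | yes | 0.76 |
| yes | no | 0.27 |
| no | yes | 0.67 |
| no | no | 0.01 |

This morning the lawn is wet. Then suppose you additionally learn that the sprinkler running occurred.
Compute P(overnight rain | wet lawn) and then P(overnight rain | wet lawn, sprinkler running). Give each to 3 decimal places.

P(overnight rain | wet lawn) ≈ 0.522; P(overnight rain | wet lawn, sprinkler running) ≈ 0.373

Numerator (weight on configurations with overnight rain): 0.066688 + 0.073726 = 0.140414
Normalizer over all consistent configurations: 0.01×0.656×0.718 + 0.67×0.656×0.282 + 0.27×0.344×0.718 + 0.76×0.344×0.282 = 0.269069
P(overnight rain | wet lawn) = 0.140414/0.269069 ≈ 0.522

Now condition on the additional information:
Sum P(wet lawn|·) weighted by the priors over both values of overnight rain:
  P(wet lawn | sprinkler running) = 0.67*0.656 + 0.76*0.344
        = 0.439520 + 0.261440 = 0.700960
Keeping only the overnight rain-present terms gives 0.261440, so
  P(overnight rain | wet lawn, sprinkler running) = 0.261440 / 0.700960 ≈ 0.373
Conditioning on sprinkler running lowers the posterior on overnight rain: the classic explaining-away effect in a common-effect structure.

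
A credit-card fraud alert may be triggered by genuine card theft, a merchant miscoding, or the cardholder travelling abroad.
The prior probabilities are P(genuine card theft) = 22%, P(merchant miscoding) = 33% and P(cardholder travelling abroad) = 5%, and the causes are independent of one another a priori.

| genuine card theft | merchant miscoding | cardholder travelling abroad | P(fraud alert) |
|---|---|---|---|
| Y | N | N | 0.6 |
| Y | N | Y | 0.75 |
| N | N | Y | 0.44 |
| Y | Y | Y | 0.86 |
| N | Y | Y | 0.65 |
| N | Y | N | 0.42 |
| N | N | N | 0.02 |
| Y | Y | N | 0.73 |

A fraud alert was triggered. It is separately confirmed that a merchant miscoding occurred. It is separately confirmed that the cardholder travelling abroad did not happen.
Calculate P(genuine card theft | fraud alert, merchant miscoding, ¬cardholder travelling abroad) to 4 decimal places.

P(genuine card theft | fraud alert, merchant miscoding, ¬cardholder travelling abroad) ≈ 0.3290

Weight on genuine card theft=true, given the evidence: 0.73·0.22 = 0.160600
Denominator P(fraud alert | merchant miscoding, ¬cardholder travelling abroad): 0.42·0.78 + 0.73·0.22 = 0.488200
Posterior = 0.160600 / 0.488200 ≈ 0.3290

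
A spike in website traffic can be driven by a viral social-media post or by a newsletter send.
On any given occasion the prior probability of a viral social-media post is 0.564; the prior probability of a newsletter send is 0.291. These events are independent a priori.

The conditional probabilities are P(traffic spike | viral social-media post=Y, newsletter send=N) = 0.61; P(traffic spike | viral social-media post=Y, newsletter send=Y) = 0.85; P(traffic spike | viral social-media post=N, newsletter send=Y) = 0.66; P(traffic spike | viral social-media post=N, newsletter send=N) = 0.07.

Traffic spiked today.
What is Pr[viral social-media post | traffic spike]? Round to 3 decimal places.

Weight on viral social-media post=true, given the evidence: 0.243924 + 0.139505 = 0.383429
The normalizing constant is 0.07*0.436*0.709 + 0.66*0.436*0.291 + 0.61*0.564*0.709 + 0.85*0.564*0.291 = 0.488806
Posterior = 0.383429 / 0.488806 ≈ 0.784

Pr[viral social-media post | traffic spike] ≈ 0.784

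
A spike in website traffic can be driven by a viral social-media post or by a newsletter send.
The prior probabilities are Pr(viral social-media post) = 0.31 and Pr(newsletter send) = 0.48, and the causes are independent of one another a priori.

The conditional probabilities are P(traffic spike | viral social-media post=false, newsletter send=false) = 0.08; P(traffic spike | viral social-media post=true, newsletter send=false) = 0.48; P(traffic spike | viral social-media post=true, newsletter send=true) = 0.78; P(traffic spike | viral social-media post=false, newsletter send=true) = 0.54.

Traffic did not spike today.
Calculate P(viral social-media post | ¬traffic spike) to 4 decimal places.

P(¬traffic spike) = 0.92*0.69*0.52 + 0.46*0.69*0.48 + 0.52*0.31*0.52 + 0.22*0.31*0.48 = 0.330096 + 0.152352 + 0.083824 + 0.032736 = 0.599008
Restricting to configurations with viral social-media post present: 0.083824 + 0.032736 = 0.116560.
So P(viral social-media post | ¬traffic spike) = 0.116560/0.599008 ≈ 0.1946.

P(viral social-media post | ¬traffic spike) ≈ 0.1946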